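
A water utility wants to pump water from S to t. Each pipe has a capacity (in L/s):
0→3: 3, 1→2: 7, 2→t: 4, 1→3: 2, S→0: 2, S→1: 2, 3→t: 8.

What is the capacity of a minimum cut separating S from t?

Max flow = 4 (via 2 augmenting paths).
In the residual at optimum, the set reachable from S is {S}.
Cut edges: S→1 (cap 2), S→0 (cap 2). Sum = 4.

4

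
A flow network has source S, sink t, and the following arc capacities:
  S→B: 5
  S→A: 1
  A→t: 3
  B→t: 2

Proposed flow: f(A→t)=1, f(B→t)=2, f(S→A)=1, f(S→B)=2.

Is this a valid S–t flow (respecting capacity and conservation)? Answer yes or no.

Yes

Every edge has 0 ≤ f(e) ≤ cap(e).
At each intermediate node, inflow equals outflow.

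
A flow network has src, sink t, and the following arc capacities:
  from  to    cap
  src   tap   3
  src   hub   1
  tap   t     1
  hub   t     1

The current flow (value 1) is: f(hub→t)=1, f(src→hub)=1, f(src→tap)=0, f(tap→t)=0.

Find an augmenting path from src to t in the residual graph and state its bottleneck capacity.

src→tap→t, bottleneck 1

Residual along src→tap→t: src→tap: 3, tap→t: 1.
Bottleneck = min = 1.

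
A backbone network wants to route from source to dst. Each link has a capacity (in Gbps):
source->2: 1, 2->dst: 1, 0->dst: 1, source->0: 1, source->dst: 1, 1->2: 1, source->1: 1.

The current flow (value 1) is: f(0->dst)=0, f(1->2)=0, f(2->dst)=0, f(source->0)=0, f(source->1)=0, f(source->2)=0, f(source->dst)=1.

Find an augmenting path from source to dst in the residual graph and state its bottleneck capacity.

Residual along source->0->dst: source->0: 1, 0->dst: 1.
Bottleneck = min = 1.

source->0->dst, bottleneck 1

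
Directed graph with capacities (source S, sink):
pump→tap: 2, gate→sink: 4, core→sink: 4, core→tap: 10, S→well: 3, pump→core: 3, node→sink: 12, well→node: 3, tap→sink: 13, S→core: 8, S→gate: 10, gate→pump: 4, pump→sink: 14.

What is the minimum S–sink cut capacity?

Max flow = 19 (via 5 augmenting paths).
In the residual at optimum, the set reachable from S is {S, gate}.
Cut edges: S→well (cap 3), S→core (cap 8), gate→pump (cap 4), gate→sink (cap 4). Sum = 19.

19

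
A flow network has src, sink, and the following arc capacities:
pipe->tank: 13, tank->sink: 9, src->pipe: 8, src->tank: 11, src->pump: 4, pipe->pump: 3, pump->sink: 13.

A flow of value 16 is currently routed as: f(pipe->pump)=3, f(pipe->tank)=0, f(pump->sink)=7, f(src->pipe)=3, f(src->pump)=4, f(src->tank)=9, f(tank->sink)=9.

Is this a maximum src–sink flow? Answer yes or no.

Yes

Residual reachable from src: {pipe, src, tank}; sink is not reachable.
Saturated cut: src->pump, pipe->pump, tank->sink with total capacity 16 = current flow value. Flow is maximum.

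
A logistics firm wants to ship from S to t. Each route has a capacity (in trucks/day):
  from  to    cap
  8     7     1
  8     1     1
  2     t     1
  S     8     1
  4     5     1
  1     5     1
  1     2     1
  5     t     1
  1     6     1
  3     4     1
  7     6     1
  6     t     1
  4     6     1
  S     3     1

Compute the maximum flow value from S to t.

2

Augment S->3->4->5->t: bottleneck 1. Total 1.
Augment S->8->1->6->t: bottleneck 1. Total 2.
No augmenting path remains in the residual graph.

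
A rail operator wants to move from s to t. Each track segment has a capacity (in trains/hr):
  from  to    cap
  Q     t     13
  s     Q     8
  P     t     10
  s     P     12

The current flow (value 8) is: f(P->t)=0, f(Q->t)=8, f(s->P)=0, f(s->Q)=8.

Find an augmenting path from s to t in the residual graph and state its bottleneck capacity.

s->P->t, bottleneck 10

Residual along s->P->t: s->P: 12, P->t: 10.
Bottleneck = min = 10.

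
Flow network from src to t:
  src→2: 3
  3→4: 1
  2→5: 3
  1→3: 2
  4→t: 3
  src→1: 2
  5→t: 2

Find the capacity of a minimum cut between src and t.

Max flow = 3 (via 2 augmenting paths).
In the residual at optimum, the set reachable from src is {1, 2, 3, 5, src}.
Cut edges: 3→4 (cap 1), 5→t (cap 2). Sum = 3.

3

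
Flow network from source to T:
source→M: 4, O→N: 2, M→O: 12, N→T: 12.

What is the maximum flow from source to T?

Augment source→M→O→N→T: bottleneck 2. Total 2.
No augmenting path remains in the residual graph.

2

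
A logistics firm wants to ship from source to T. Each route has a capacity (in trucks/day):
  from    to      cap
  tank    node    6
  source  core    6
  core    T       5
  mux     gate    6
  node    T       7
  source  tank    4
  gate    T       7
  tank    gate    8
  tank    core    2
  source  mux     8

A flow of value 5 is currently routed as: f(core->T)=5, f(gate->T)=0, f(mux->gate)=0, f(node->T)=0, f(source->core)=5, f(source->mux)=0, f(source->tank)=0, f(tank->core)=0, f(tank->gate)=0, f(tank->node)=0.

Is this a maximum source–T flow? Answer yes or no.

Residual path source->mux->gate->T has bottleneck 6 > 0.
Pushing 6 along it raises the flow to 11, so the given flow is not maximum.

No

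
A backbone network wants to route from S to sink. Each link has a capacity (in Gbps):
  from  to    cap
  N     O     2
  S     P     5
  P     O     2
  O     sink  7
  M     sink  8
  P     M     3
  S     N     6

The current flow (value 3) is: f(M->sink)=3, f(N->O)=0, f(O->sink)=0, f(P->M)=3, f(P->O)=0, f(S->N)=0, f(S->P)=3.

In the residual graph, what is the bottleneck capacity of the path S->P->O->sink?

Residual capacities along the path: S->P: 2, P->O: 2, O->sink: 7.
Minimum is 2.

2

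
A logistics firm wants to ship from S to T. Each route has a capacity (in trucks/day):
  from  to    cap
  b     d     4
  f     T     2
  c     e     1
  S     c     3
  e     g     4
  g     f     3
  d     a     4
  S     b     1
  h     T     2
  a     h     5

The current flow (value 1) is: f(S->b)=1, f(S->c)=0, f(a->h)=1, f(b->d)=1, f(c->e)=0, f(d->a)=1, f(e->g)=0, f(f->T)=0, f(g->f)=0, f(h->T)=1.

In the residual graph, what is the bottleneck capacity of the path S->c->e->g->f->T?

1

Residual capacities along the path: S->c: 3, c->e: 1, e->g: 4, g->f: 3, f->T: 2.
Minimum is 1.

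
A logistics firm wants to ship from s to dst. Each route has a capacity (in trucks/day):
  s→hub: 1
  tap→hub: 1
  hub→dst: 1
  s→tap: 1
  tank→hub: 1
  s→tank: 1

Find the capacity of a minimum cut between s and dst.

1

Max flow = 1 (via 1 augmenting path).
In the residual at optimum, the set reachable from s is {hub, s, tank, tap}.
Cut edges: hub→dst (cap 1). Sum = 1.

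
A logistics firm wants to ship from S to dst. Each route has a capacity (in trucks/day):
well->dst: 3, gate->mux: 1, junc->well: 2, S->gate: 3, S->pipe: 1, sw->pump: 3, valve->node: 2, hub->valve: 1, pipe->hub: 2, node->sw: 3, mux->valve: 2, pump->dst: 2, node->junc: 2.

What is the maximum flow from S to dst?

Augment S->pipe->hub->valve->node->sw->pump->dst: bottleneck 1. Total 1.
Augment S->gate->mux->valve->node->sw->pump->dst: bottleneck 1. Total 2.
No augmenting path remains in the residual graph.

2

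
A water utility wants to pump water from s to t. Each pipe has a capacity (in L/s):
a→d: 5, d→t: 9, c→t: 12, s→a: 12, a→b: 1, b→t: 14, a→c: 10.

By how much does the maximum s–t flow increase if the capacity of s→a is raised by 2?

Original max flow = 12.
After raising cap(s→a), augmenting paths through that edge carry 2 more units.
New max flow = 14. Increase = 2.

2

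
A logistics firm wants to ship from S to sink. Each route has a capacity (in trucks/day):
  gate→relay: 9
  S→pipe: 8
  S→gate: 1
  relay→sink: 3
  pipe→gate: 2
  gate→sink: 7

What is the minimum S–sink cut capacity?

Max flow = 3 (via 2 augmenting paths).
In the residual at optimum, the set reachable from S is {S, pipe}.
Cut edges: S→gate (cap 1), pipe→gate (cap 2). Sum = 3.

3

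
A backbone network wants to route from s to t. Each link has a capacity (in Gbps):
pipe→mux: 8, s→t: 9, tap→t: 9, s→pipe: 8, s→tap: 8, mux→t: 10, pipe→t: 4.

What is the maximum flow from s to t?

Augment s→t: bottleneck 9. Total 9.
Augment s→tap→t: bottleneck 8. Total 17.
Augment s→pipe→t: bottleneck 4. Total 21.
Augment s→pipe→mux→t: bottleneck 4. Total 25.
No augmenting path remains in the residual graph.

25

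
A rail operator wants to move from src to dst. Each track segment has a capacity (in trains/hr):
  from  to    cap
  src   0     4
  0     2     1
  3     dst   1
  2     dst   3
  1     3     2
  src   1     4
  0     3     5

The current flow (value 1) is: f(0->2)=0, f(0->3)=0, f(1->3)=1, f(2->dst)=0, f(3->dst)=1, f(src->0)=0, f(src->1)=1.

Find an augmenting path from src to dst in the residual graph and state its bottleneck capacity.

src->0->2->dst, bottleneck 1

Residual along src->0->2->dst: src->0: 4, 0->2: 1, 2->dst: 3.
Bottleneck = min = 1.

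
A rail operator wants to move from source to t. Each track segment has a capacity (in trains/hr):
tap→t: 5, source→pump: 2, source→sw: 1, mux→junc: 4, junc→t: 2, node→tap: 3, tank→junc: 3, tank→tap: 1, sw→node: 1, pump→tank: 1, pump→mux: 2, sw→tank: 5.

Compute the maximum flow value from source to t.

Augment source→pump→mux→junc→t: bottleneck 2. Total 2.
Augment source→sw→tank→tap→t: bottleneck 1. Total 3.
No augmenting path remains in the residual graph.

3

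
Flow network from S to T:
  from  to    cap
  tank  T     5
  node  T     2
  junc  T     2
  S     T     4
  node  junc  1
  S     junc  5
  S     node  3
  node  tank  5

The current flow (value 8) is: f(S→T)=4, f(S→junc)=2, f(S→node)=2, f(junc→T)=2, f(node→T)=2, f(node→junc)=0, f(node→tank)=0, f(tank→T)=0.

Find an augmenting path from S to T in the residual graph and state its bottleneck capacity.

Residual along S→node→tank→T: S→node: 1, node→tank: 5, tank→T: 5.
Bottleneck = min = 1.

S→node→tank→T, bottleneck 1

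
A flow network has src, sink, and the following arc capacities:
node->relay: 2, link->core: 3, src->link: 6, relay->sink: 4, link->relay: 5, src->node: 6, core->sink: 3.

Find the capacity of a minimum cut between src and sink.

7

Max flow = 7 (via 3 augmenting paths).
In the residual at optimum, the set reachable from src is {link, node, relay, src}.
Cut edges: link->core (cap 3), relay->sink (cap 4). Sum = 7.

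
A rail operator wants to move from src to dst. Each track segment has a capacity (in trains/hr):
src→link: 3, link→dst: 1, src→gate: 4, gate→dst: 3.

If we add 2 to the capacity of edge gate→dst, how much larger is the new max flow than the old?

1

Original max flow = 4.
After raising cap(gate→dst), augmenting paths through that edge carry 1 more unit.
New max flow = 5. Increase = 1.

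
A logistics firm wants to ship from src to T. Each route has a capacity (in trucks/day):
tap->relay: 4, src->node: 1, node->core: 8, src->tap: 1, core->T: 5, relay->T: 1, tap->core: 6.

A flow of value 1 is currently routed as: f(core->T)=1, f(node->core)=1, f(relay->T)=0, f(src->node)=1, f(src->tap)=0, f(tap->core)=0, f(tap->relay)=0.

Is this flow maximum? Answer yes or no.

Residual path src->tap->core->T has bottleneck 1 > 0.
Pushing 1 along it raises the flow to 2, so the given flow is not maximum.

No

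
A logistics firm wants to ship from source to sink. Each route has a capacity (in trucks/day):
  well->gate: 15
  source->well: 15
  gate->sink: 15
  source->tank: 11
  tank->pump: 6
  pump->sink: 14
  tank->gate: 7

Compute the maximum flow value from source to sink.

21

Augment source->well->gate->sink: bottleneck 15. Total 15.
Augment source->tank->pump->sink: bottleneck 6. Total 21.
No augmenting path remains in the residual graph.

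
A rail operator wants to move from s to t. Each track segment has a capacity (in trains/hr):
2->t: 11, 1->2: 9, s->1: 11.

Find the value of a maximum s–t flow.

9

Augment s->1->2->t: bottleneck 9. Total 9.
No augmenting path remains in the residual graph.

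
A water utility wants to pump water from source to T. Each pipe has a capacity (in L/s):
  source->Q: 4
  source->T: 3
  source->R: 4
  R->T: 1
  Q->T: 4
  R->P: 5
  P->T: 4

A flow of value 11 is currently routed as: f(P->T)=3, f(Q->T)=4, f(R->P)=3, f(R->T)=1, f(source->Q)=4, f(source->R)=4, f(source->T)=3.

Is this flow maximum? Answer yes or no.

Yes

Residual reachable from source: {source}; T is not reachable.
Saturated cut: source->R, source->Q, source->T with total capacity 11 = current flow value. Flow is maximum.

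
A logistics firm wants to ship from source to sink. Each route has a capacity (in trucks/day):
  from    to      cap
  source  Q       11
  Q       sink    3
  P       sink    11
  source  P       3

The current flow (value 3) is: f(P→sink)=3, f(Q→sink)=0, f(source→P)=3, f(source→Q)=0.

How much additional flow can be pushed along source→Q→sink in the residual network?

Residual capacities along the path: source→Q: 11, Q→sink: 3.
Minimum is 3.

3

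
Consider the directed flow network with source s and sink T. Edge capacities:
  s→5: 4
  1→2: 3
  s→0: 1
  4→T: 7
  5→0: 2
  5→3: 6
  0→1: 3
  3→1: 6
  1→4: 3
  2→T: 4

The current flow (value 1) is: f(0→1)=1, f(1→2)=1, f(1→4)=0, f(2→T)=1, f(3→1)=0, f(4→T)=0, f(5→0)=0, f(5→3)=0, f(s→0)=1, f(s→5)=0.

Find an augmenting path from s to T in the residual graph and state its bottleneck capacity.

Residual along s→5→3→1→2→T: s→5: 4, 5→3: 6, 3→1: 6, 1→2: 2, 2→T: 3.
Bottleneck = min = 2.

s→5→3→1→2→T, bottleneck 2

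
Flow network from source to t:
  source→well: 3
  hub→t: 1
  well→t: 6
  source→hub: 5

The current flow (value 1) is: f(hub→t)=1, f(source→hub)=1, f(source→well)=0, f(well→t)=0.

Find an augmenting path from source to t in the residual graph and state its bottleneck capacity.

source→well→t, bottleneck 3

Residual along source→well→t: source→well: 3, well→t: 6.
Bottleneck = min = 3.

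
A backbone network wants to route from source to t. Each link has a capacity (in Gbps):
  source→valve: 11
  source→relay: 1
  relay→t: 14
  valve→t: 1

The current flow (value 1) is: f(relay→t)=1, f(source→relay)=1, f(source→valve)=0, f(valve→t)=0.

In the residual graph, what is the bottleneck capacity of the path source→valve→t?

Residual capacities along the path: source→valve: 11, valve→t: 1.
Minimum is 1.

1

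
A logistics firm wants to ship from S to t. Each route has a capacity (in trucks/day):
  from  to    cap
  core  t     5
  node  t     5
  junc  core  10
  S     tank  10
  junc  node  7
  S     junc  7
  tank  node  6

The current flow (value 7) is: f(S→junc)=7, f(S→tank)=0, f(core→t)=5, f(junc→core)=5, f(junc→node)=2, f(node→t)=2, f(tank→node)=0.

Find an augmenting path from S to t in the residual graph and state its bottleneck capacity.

Residual along S→tank→node→t: S→tank: 10, tank→node: 6, node→t: 3.
Bottleneck = min = 3.

S→tank→node→t, bottleneck 3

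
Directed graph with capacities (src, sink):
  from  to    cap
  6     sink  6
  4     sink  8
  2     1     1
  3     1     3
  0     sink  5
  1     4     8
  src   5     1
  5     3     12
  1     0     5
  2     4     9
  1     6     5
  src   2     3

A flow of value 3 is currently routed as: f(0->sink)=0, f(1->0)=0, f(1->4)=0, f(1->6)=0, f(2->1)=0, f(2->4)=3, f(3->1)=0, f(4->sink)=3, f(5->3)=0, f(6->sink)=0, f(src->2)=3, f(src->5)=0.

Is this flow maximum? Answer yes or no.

Residual path src->5->3->1->4->sink has bottleneck 1 > 0.
Pushing 1 along it raises the flow to 4, so the given flow is not maximum.

No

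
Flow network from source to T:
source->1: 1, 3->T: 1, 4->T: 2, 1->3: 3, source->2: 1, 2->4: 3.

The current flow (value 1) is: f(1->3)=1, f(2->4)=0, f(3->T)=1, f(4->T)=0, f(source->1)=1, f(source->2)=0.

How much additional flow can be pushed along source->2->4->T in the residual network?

1

Residual capacities along the path: source->2: 1, 2->4: 3, 4->T: 2.
Minimum is 1.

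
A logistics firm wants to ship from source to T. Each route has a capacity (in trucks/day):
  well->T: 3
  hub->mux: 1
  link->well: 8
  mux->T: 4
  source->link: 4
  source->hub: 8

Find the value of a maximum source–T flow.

Augment source->hub->mux->T: bottleneck 1. Total 1.
Augment source->link->well->T: bottleneck 3. Total 4.
No augmenting path remains in the residual graph.

4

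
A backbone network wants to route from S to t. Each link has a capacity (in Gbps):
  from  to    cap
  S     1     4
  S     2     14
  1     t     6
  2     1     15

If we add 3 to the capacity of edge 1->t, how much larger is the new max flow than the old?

3

Original max flow = 6.
After raising cap(1->t), augmenting paths through that edge carry 3 more units.
New max flow = 9. Increase = 3.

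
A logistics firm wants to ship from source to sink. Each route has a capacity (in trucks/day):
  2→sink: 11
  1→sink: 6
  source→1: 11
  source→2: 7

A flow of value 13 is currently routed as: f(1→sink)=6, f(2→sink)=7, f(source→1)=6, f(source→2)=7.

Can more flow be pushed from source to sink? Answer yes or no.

No

Residual reachable from source: {1, source}; sink is not reachable.
Saturated cut: source→2, 1→sink with total capacity 13 = current flow value. Flow is maximum.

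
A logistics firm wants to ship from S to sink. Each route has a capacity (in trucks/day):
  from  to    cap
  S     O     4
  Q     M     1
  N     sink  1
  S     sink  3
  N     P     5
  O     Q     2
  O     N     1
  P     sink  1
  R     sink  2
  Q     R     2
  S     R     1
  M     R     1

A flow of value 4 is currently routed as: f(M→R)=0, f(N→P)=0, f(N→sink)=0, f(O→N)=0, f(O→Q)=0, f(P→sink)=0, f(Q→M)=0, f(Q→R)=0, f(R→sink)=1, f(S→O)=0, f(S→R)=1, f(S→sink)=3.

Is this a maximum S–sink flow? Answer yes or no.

No

Residual path S→O→N→sink has bottleneck 1 > 0.
Pushing 1 along it raises the flow to 5, so the given flow is not maximum.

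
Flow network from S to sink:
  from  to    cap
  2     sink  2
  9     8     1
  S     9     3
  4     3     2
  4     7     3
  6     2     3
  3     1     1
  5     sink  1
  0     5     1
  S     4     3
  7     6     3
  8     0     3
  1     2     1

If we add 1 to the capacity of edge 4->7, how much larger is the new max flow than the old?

0

Original max flow = 3.
Edge 4->7 does not cross the min cut (source side {1, 2, 3, 4, 6, 7, 9, S}), so extra capacity there cannot help.
New max flow = 3. Increase = 0.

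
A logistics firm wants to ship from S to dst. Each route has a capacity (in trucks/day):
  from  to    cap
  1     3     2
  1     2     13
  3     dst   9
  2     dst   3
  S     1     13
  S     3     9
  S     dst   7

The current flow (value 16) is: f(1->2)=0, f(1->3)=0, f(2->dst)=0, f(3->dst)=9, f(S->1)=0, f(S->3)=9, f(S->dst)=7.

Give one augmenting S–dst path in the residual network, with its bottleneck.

S->1->2->dst, bottleneck 3

Residual along S->1->2->dst: S->1: 13, 1->2: 13, 2->dst: 3.
Bottleneck = min = 3.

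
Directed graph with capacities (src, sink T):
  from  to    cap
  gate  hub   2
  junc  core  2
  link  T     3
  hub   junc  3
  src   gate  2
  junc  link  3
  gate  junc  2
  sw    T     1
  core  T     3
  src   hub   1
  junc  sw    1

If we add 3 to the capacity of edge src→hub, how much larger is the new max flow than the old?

2

Original max flow = 3.
After raising cap(src→hub), augmenting paths through that edge carry 2 more units.
New max flow = 5. Increase = 2.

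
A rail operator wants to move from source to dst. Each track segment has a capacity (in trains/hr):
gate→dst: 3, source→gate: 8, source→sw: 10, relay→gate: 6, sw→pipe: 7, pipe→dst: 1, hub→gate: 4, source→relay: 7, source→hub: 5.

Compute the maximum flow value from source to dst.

4

Augment source→gate→dst: bottleneck 3. Total 3.
Augment source→sw→pipe→dst: bottleneck 1. Total 4.
No augmenting path remains in the residual graph.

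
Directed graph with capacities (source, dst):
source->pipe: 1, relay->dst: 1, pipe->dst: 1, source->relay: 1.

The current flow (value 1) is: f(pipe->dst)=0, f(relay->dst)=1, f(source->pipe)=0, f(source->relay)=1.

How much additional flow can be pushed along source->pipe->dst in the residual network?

1

Residual capacities along the path: source->pipe: 1, pipe->dst: 1.
Minimum is 1.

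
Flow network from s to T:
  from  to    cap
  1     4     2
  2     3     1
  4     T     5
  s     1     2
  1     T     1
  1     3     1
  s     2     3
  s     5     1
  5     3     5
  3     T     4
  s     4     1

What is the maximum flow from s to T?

Augment s→1→T: bottleneck 1. Total 1.
Augment s→4→T: bottleneck 1. Total 2.
Augment s→2→3→T: bottleneck 1. Total 3.
Augment s→5→3→T: bottleneck 1. Total 4.
Augment s→1→3→T: bottleneck 1. Total 5.
No augmenting path remains in the residual graph.

5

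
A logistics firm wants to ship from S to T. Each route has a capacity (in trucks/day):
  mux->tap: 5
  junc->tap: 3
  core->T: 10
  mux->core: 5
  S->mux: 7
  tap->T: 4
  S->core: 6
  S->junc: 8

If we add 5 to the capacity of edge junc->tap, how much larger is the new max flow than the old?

0

Original max flow = 14.
Edge junc->tap does not cross the min cut (source side {S, core, junc, mux, tap}), so extra capacity there cannot help.
New max flow = 14. Increase = 0.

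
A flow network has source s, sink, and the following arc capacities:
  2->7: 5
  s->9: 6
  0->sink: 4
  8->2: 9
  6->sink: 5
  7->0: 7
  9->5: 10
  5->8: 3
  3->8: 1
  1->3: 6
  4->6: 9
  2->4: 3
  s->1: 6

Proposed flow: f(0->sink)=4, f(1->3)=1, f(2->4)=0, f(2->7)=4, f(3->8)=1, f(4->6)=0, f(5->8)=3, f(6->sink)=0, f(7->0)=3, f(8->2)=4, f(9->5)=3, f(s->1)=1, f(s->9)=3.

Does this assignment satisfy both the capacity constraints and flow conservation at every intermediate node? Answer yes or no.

Conservation fails at 7: inflow 4 ≠ outflow 3.

No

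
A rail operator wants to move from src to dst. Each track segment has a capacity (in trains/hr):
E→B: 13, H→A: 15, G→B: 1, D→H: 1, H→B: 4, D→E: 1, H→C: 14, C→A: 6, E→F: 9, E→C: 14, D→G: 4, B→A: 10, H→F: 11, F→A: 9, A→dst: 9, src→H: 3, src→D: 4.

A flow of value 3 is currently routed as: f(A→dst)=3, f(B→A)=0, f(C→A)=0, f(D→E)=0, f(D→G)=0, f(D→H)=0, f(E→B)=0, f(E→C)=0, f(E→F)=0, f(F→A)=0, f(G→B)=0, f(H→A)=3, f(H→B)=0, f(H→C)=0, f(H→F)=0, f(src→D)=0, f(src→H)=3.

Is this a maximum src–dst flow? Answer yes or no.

Residual path src→D→H→A→dst has bottleneck 1 > 0.
Pushing 1 along it raises the flow to 4, so the given flow is not maximum.

No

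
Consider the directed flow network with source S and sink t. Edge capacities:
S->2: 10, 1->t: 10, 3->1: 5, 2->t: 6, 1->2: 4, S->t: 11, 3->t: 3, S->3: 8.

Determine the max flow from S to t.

Augment S->t: bottleneck 11. Total 11.
Augment S->3->t: bottleneck 3. Total 14.
Augment S->2->t: bottleneck 6. Total 20.
Augment S->3->1->t: bottleneck 5. Total 25.
No augmenting path remains in the residual graph.

25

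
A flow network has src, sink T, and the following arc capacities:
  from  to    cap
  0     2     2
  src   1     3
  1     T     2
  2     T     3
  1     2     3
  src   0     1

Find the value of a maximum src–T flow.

4

Augment src->1->T: bottleneck 2. Total 2.
Augment src->1->2->T: bottleneck 1. Total 3.
Augment src->0->2->T: bottleneck 1. Total 4.
No augmenting path remains in the residual graph.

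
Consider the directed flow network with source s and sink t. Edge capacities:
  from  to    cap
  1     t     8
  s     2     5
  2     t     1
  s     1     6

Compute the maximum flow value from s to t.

7

Augment s→1→t: bottleneck 6. Total 6.
Augment s→2→t: bottleneck 1. Total 7.
No augmenting path remains in the residual graph.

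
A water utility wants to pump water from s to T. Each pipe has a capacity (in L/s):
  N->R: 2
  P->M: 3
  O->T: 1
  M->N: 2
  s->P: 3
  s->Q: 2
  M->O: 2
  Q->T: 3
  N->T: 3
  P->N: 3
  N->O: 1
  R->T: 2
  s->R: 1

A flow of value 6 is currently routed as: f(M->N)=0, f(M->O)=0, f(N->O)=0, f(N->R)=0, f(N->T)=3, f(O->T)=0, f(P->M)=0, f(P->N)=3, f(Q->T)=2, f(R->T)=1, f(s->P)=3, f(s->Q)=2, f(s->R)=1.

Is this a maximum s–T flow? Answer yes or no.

Yes

Residual reachable from s: {s}; T is not reachable.
Saturated cut: s->Q, s->P, s->R with total capacity 6 = current flow value. Flow is maximum.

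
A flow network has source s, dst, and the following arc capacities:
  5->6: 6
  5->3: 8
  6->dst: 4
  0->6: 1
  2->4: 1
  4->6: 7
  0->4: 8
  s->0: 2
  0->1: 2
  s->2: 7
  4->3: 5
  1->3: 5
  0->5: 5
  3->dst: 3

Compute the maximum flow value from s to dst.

3

Augment s->0->6->dst: bottleneck 1. Total 1.
Augment s->0->4->6->dst: bottleneck 1. Total 2.
Augment s->2->4->6->dst: bottleneck 1. Total 3.
No augmenting path remains in the residual graph.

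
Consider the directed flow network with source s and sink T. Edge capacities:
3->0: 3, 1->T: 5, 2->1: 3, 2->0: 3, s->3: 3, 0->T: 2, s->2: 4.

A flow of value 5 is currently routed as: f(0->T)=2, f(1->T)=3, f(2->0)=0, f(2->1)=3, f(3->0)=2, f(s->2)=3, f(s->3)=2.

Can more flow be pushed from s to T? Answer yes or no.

Residual reachable from s: {0, 2, 3, s}; T is not reachable.
Saturated cut: 2->1, 0->T with total capacity 5 = current flow value. Flow is maximum.

No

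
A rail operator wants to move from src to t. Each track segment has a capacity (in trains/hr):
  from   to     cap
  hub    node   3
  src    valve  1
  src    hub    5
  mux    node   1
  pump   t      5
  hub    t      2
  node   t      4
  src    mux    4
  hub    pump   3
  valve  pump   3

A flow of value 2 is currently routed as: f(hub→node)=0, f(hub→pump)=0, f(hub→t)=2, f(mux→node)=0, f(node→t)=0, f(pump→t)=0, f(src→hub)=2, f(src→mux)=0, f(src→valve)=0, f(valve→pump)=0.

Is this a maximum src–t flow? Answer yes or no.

No

Residual path src→mux→node→t has bottleneck 1 > 0.
Pushing 1 along it raises the flow to 3, so the given flow is not maximum.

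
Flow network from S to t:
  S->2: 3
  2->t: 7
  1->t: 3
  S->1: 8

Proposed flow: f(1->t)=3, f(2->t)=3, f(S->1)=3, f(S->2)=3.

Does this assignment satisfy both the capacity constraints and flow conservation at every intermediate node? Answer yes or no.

Yes

Every edge has 0 ≤ f(e) ≤ cap(e).
At each intermediate node, inflow equals outflow.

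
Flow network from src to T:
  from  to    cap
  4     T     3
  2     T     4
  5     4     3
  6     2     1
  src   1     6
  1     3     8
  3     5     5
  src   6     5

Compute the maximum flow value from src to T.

4

Augment src→6→2→T: bottleneck 1. Total 1.
Augment src→1→3→5→4→T: bottleneck 3. Total 4.
No augmenting path remains in the residual graph.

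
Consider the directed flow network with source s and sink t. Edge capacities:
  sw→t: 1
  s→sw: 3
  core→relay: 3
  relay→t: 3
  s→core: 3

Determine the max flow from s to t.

Augment s→sw→t: bottleneck 1. Total 1.
Augment s→core→relay→t: bottleneck 3. Total 4.
No augmenting path remains in the residual graph.

4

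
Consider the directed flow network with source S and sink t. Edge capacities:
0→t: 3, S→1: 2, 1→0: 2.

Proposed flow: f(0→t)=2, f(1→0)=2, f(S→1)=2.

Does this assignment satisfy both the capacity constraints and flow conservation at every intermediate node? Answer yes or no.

Every edge has 0 ≤ f(e) ≤ cap(e).
At each intermediate node, inflow equals outflow.

Yes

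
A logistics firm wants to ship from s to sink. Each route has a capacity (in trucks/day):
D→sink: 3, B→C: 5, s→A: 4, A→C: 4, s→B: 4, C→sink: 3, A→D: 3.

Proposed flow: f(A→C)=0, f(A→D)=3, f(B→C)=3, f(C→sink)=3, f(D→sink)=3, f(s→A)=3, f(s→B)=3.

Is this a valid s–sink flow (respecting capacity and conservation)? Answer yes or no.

Yes

Every edge has 0 ≤ f(e) ≤ cap(e).
At each intermediate node, inflow equals outflow.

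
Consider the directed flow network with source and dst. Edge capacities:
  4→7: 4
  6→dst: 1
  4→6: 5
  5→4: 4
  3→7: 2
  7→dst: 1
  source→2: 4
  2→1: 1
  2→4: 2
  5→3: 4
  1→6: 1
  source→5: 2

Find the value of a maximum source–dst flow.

2

Augment source→2→1→6→dst: bottleneck 1. Total 1.
Augment source→2→4→7→dst: bottleneck 1. Total 2.
No augmenting path remains in the residual graph.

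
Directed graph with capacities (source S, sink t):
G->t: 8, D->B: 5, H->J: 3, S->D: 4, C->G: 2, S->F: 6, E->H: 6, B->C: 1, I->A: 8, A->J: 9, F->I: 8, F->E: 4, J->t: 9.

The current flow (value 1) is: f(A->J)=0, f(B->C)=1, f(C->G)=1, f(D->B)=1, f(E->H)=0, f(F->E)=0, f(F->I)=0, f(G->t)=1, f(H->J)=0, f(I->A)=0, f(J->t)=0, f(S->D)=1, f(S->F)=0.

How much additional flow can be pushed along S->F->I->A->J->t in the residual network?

Residual capacities along the path: S->F: 6, F->I: 8, I->A: 8, A->J: 9, J->t: 9.
Minimum is 6.

6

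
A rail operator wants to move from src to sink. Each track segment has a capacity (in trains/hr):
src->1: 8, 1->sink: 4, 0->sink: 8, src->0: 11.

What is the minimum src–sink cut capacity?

Max flow = 12 (via 2 augmenting paths).
In the residual at optimum, the set reachable from src is {0, 1, src}.
Cut edges: 1->sink (cap 4), 0->sink (cap 8). Sum = 12.

12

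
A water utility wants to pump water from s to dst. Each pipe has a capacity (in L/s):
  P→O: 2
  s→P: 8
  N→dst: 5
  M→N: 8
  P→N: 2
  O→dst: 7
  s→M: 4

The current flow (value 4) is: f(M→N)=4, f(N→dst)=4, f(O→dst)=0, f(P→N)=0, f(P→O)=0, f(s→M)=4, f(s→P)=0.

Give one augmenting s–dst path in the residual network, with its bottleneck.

Residual along s→P→N→dst: s→P: 8, P→N: 2, N→dst: 1.
Bottleneck = min = 1.

s→P→N→dst, bottleneck 1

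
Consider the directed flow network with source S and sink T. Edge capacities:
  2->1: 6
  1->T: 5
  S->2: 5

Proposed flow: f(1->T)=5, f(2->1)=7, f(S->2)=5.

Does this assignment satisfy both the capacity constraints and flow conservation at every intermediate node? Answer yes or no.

Capacity violated on 2->1: flow 7 > capacity 6.

No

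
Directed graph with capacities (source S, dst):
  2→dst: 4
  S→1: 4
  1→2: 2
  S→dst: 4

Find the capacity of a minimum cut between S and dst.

Max flow = 6 (via 2 augmenting paths).
In the residual at optimum, the set reachable from S is {1, S}.
Cut edges: S→dst (cap 4), 1→2 (cap 2). Sum = 6.

6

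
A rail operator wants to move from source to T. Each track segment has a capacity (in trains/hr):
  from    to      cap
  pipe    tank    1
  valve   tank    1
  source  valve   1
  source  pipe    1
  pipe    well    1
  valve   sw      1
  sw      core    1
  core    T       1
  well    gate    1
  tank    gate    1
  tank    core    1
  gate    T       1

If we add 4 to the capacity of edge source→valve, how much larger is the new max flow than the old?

0

Original max flow = 2.
Even with extra capacity on source→valve, another cut of capacity 2 remains binding.
New max flow = 2. Increase = 0.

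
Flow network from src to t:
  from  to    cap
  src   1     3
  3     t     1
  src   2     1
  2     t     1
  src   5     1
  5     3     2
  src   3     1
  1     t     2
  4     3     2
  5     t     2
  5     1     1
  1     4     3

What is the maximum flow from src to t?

5

Augment src->5->t: bottleneck 1. Total 1.
Augment src->1->t: bottleneck 2. Total 3.
Augment src->3->t: bottleneck 1. Total 4.
Augment src->2->t: bottleneck 1. Total 5.
No augmenting path remains in the residual graph.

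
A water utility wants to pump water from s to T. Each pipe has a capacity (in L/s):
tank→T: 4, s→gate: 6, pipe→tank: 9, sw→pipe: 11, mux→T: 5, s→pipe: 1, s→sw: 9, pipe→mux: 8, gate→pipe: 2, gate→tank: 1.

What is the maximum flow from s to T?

9

Augment s→gate→tank→T: bottleneck 1. Total 1.
Augment s→pipe→mux→T: bottleneck 1. Total 2.
Augment s→gate→pipe→mux→T: bottleneck 2. Total 4.
Augment s→sw→pipe→mux→T: bottleneck 2. Total 6.
Augment s→sw→pipe→tank→T: bottleneck 3. Total 9.
No augmenting path remains in the residual graph.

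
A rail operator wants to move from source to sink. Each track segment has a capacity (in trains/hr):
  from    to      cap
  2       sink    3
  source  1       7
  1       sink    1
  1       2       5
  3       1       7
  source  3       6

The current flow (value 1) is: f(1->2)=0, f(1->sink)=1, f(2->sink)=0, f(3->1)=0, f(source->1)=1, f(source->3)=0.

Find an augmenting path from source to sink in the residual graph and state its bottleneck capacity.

Residual along source->1->2->sink: source->1: 6, 1->2: 5, 2->sink: 3.
Bottleneck = min = 3.

source->1->2->sink, bottleneck 3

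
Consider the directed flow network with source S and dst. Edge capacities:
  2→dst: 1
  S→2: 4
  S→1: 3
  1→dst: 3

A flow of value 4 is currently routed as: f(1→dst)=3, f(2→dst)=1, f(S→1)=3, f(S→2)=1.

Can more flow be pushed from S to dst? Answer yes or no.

No

Residual reachable from S: {2, S}; dst is not reachable.
Saturated cut: S→1, 2→dst with total capacity 4 = current flow value. Flow is maximum.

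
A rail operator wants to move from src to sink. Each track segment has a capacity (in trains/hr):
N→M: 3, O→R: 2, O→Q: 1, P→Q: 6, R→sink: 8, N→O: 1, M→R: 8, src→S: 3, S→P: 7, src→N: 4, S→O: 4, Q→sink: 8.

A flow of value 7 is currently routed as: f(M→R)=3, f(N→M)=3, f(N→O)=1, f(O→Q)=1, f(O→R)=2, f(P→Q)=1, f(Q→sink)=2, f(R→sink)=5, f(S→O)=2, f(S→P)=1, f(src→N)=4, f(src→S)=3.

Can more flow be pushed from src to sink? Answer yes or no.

Residual reachable from src: {src}; sink is not reachable.
Saturated cut: src→N, src→S with total capacity 7 = current flow value. Flow is maximum.

No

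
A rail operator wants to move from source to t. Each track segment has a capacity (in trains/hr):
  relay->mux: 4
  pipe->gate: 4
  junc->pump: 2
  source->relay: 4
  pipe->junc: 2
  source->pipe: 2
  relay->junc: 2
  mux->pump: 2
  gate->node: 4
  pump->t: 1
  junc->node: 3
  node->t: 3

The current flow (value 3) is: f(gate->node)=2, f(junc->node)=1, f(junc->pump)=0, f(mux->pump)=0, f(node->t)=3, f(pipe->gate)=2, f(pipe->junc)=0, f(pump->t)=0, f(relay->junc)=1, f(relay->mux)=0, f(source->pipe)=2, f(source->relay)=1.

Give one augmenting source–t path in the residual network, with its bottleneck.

Residual along source->relay->junc->pump->t: source->relay: 3, relay->junc: 1, junc->pump: 2, pump->t: 1.
Bottleneck = min = 1.

source->relay->junc->pump->t, bottleneck 1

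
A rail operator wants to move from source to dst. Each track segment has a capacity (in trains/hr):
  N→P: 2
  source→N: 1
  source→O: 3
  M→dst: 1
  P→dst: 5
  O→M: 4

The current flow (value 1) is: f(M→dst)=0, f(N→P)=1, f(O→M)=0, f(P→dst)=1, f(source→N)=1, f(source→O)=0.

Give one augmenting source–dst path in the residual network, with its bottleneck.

source→O→M→dst, bottleneck 1

Residual along source→O→M→dst: source→O: 3, O→M: 4, M→dst: 1.
Bottleneck = min = 1.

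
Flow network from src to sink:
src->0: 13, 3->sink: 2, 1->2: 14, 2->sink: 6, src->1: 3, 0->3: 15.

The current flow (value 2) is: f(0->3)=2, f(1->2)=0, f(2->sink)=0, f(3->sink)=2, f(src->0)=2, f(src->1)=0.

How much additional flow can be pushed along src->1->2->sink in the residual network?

Residual capacities along the path: src->1: 3, 1->2: 14, 2->sink: 6.
Minimum is 3.

3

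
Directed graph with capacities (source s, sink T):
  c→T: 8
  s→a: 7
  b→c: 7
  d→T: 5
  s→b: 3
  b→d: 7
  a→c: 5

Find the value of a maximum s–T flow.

Augment s→a→c→T: bottleneck 5. Total 5.
Augment s→b→c→T: bottleneck 3. Total 8.
No augmenting path remains in the residual graph.

8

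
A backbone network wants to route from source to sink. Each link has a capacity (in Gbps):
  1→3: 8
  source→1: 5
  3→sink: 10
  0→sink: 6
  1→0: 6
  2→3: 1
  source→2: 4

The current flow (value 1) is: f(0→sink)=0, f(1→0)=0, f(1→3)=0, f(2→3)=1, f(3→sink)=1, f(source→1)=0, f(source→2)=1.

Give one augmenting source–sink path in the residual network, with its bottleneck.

Residual along source→1→3→sink: source→1: 5, 1→3: 8, 3→sink: 9.
Bottleneck = min = 5.

source→1→3→sink, bottleneck 5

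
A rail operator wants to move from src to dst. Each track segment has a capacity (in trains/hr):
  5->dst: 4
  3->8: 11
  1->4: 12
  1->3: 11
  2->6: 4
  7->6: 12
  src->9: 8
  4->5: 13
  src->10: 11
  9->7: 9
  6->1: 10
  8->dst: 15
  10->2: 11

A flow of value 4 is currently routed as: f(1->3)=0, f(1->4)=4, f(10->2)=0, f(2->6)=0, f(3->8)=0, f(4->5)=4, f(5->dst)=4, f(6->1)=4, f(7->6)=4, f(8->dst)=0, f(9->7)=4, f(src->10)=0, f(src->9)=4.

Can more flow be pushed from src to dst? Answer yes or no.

Yes

Residual path src->9->7->6->1->3->8->dst has bottleneck 4 > 0.
Pushing 4 along it raises the flow to 8, so the given flow is not maximum.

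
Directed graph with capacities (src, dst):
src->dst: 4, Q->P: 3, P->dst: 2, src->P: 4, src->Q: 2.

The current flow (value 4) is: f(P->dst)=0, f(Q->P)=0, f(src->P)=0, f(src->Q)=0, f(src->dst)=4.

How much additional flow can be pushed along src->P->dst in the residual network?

Residual capacities along the path: src->P: 4, P->dst: 2.
Minimum is 2.

2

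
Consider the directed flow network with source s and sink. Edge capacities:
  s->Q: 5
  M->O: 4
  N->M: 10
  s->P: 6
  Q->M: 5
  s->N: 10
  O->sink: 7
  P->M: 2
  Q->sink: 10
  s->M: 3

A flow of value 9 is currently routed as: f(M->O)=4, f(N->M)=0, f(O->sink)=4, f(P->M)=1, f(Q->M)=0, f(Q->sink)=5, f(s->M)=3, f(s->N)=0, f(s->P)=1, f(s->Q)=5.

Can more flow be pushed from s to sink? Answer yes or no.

Residual reachable from s: {M, N, P, s}; sink is not reachable.
Saturated cut: s->Q, M->O with total capacity 9 = current flow value. Flow is maximum.

No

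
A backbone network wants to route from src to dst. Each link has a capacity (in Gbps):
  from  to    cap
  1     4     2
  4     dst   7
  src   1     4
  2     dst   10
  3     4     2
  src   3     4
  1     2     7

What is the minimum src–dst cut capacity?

Max flow = 6 (via 2 augmenting paths).
In the residual at optimum, the set reachable from src is {3, src}.
Cut edges: src→1 (cap 4), 3→4 (cap 2). Sum = 6.

6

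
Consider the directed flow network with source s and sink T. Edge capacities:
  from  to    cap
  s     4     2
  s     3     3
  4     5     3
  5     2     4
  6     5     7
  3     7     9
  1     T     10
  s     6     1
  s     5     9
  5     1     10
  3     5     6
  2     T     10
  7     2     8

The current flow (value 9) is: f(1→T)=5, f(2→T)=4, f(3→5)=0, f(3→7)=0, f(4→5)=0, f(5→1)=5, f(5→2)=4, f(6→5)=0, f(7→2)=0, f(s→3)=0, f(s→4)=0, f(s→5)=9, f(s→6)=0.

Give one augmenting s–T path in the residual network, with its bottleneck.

s→4→5→1→T, bottleneck 2

Residual along s→4→5→1→T: s→4: 2, 4→5: 3, 5→1: 5, 1→T: 5.
Bottleneck = min = 2.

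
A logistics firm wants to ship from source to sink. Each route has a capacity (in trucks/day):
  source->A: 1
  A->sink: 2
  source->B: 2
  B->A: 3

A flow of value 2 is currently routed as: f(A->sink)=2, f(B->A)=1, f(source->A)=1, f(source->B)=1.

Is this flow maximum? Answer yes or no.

Yes

Residual reachable from source: {A, B, source}; sink is not reachable.
Saturated cut: A->sink with total capacity 2 = current flow value. Flow is maximum.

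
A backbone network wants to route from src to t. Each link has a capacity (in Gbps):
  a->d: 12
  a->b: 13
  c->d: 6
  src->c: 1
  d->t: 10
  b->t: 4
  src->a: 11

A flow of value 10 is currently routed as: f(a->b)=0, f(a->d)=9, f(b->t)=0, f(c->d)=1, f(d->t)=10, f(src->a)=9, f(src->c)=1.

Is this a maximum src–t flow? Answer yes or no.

No

Residual path src->a->b->t has bottleneck 2 > 0.
Pushing 2 along it raises the flow to 12, so the given flow is not maximum.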